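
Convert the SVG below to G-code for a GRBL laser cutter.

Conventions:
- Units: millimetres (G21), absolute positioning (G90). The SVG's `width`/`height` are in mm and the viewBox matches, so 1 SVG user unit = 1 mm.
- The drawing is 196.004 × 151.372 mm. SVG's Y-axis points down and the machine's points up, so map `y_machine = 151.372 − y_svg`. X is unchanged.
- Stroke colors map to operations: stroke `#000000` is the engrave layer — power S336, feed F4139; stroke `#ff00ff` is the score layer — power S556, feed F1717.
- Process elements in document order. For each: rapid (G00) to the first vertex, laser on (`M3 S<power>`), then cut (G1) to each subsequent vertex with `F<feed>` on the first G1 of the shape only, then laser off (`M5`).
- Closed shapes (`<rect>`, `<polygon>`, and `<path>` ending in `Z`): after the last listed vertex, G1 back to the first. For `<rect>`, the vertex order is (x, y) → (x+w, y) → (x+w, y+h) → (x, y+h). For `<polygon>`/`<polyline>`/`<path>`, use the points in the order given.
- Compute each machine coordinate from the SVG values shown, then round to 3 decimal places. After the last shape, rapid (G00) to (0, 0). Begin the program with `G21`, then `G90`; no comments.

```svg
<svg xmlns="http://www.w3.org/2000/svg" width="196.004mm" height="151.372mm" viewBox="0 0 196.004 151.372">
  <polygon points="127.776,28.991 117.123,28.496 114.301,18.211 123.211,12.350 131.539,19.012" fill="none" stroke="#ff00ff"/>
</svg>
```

1 u = 1 mm; y_m = 151.372 − y.

[1] `<polygon>` regular polygon, #ff00ff→score S556 F1717: (127.776,122.381) → (117.123,122.876) → (114.301,133.161) → (123.211,139.022) → (131.539,132.360) → (127.776,122.381) (closed)

G21
G90
G00 X127.776 Y122.381
M3 S556
G1 X117.123 Y122.876 F1717
G1 X114.301 Y133.161
G1 X123.211 Y139.022
G1 X131.539 Y132.360
G1 X127.776 Y122.381
M5
G00 X0.000 Y0.000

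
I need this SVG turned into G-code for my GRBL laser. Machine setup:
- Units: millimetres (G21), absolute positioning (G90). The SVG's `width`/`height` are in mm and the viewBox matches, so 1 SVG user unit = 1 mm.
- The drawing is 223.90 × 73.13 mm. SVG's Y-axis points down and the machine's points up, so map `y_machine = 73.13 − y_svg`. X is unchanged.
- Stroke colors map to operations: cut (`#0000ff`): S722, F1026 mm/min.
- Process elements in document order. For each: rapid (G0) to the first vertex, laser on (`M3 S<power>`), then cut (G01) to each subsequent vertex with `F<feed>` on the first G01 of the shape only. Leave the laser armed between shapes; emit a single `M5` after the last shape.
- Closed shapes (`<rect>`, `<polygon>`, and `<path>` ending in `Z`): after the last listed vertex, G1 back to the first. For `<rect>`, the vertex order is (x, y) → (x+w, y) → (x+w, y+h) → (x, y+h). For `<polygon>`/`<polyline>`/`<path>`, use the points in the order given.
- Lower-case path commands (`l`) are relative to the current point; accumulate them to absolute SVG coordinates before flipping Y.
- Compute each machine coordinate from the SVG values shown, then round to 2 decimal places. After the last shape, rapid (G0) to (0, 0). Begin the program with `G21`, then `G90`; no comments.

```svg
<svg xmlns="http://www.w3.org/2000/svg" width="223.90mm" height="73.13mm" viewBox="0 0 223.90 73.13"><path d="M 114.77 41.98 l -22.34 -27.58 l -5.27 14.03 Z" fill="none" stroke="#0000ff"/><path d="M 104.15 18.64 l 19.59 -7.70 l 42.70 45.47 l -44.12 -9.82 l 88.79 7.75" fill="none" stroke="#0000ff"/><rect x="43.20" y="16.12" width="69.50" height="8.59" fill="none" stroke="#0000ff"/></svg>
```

viewBox `0 0 223.90 73.13` with mm width/height → 1 unit = 1 mm. Flip: y_m = 73.13 − y_svg.

**Shape 1** — `<path>` closed polygon, stroke `#0000ff` → cut (S722, F1026). Machine vertices: (114.77,31.15) → (92.43,58.73) → (87.16,44.70) → (114.77,31.15). Closed: final G1 returns to the first vertex.

**Shape 2** — `<path>` open polyline, stroke `#0000ff` → cut (S722, F1026). Machine vertices: (104.15,54.49) → (123.74,62.19) → (166.44,16.72) → (122.32,26.54) → (211.11,18.79). Open path.

**Shape 3** — `<rect>` rectangle, stroke `#0000ff` → cut (S722, F1026). Machine vertices: (43.20,57.01) → (112.70,57.01) → (112.70,48.42) → (43.20,48.42) → (43.20,57.01). Closed: final G1 returns to the first vertex.

G21
G90
G0 X114.77 Y31.15
M3 S722
G01 X92.43 Y58.73 F1026
G01 X87.16 Y44.70
G01 X114.77 Y31.15
G0 X104.15 Y54.49
M3 S722
G01 X123.74 Y62.19 F1026
G01 X166.44 Y16.72
G01 X122.32 Y26.54
G01 X211.11 Y18.79
G0 X43.20 Y57.01
M3 S722
G01 X112.70 Y57.01 F1026
G01 X112.70 Y48.42
G01 X43.20 Y48.42
G01 X43.20 Y57.01
M5
G0 X0.00 Y0.00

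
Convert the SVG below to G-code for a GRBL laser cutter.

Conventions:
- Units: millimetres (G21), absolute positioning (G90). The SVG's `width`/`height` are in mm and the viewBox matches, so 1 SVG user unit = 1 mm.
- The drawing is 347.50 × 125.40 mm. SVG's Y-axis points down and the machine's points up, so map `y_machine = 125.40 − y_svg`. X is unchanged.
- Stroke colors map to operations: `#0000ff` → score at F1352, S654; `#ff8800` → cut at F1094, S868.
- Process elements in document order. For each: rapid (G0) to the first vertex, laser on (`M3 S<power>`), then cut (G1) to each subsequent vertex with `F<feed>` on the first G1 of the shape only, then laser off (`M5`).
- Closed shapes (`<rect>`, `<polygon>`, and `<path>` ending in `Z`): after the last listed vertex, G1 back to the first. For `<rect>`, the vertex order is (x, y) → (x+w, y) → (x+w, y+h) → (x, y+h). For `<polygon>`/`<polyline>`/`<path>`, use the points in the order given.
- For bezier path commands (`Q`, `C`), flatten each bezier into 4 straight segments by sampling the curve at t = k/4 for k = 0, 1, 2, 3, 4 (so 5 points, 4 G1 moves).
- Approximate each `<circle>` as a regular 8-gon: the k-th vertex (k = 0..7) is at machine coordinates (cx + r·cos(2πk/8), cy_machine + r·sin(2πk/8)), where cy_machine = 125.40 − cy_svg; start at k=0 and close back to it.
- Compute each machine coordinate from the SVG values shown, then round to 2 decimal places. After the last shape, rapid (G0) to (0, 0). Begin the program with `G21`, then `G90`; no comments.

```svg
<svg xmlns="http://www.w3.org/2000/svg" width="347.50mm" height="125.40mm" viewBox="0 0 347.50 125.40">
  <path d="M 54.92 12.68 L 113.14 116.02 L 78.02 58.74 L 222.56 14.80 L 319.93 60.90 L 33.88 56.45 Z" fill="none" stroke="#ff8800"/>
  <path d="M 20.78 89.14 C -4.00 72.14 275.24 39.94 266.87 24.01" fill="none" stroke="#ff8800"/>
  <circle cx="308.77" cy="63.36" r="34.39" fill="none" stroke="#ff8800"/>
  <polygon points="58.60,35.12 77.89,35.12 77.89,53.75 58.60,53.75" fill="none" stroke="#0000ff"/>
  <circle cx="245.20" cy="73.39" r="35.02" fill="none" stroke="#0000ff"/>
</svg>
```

G21
G90
G0 X54.92 Y112.72
M3 S868
G1 X113.14 Y9.38 F1094
G1 X78.02 Y66.66
G1 X222.56 Y110.60
G1 X319.93 Y64.50
G1 X33.88 Y68.95
G1 X54.92 Y112.72
M5
G0 X20.78 Y36.26
M3 S868
G1 X49.95 Y51.37 F1094
G1 X137.67 Y69.23
G1 X228.46 Y86.88
G1 X266.87 Y101.39
M5
G0 X343.16 Y62.04
M3 S868
G1 X333.09 Y86.36 F1094
G1 X308.77 Y96.43
G1 X284.45 Y86.36
G1 X274.38 Y62.04
G1 X284.45 Y37.72
G1 X308.77 Y27.65
G1 X333.09 Y37.72
G1 X343.16 Y62.04
M5
G0 X58.60 Y90.28
M3 S654
G1 X77.89 Y90.28 F1352
G1 X77.89 Y71.65
G1 X58.60 Y71.65
G1 X58.60 Y90.28
M5
G0 X280.22 Y52.01
M3 S654
G1 X269.96 Y76.77 F1352
G1 X245.20 Y87.03
G1 X220.44 Y76.77
G1 X210.18 Y52.01
G1 X220.44 Y27.25
G1 X245.20 Y16.99
G1 X269.96 Y27.25
G1 X280.22 Y52.01
M5
G0 X0.00 Y0.00

Since the viewBox matches the mm dimensions, user units are millimetres directly. The only transform is the Y-flip y_m = 125.40 − y_svg.

Shape 1 is a closed polygon drawn with `<path>`. Its stroke #ff8800 means cut at S868, F1094. After flipping Y the toolpath is (54.92,112.72) → (113.14,9.38) → (78.02,66.66) → (222.56,110.60) → (319.93,64.50) → (33.88,68.95) → (54.92,112.72), returning to the start.

Shape 2 is a cubic bezier drawn with `<path>`. Its stroke #ff8800 means cut at S868, F1094. After flipping Y the toolpath is (20.78,36.26) → (49.95,51.37) → (137.67,69.23) → (228.46,86.88) → (266.87,101.39).

Shape 3 is a circle drawn with `<circle>`. Its stroke #ff8800 means cut at S868, F1094. After flipping Y the toolpath is (343.16,62.04) → (333.09,86.36) → (308.77,96.43) → (284.45,86.36) → (274.38,62.04) → (284.45,37.72) → (308.77,27.65) → (333.09,37.72) → (343.16,62.04), returning to the start.

Shape 4 is a rectangle drawn with `<polygon>`. Its stroke #0000ff means score at S654, F1352. After flipping Y the toolpath is (58.60,90.28) → (77.89,90.28) → (77.89,71.65) → (58.60,71.65) → (58.60,90.28), returning to the start.

Shape 5 is a circle drawn with `<circle>`. Its stroke #0000ff means score at S654, F1352. After flipping Y the toolpath is (280.22,52.01) → (269.96,76.77) → (245.20,87.03) → (220.44,76.77) → (210.18,52.01) → (220.44,27.25) → (245.20,16.99) → (269.96,27.25) → (280.22,52.01), returning to the start.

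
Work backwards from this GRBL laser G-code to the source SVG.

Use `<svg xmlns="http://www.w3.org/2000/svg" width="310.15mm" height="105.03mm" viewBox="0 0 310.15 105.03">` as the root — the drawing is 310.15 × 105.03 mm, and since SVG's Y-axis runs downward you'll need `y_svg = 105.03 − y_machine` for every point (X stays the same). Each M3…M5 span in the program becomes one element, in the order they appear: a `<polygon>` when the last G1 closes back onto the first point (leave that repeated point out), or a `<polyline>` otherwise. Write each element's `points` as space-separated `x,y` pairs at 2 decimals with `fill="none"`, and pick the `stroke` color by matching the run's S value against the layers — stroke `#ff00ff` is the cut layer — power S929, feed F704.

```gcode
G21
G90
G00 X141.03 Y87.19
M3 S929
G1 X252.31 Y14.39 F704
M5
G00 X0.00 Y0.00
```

<svg xmlns="http://www.w3.org/2000/svg" width="310.15mm" height="105.03mm" viewBox="0 0 310.15 105.03">
  <polyline points="141.03,17.84 252.31,90.64" fill="none" stroke="#ff00ff"/>
</svg>

Machine Y-up, SVG Y-down with viewBox height 105.03, so y_svg = 105.03 − y_machine; X carries over. Every run uses S929, so all elements get stroke `#ff00ff` (cut).

Run 1: The run is open, so emit a `<polyline>` with points (Y-flipped): 141.03,17.84 252.31,90.64.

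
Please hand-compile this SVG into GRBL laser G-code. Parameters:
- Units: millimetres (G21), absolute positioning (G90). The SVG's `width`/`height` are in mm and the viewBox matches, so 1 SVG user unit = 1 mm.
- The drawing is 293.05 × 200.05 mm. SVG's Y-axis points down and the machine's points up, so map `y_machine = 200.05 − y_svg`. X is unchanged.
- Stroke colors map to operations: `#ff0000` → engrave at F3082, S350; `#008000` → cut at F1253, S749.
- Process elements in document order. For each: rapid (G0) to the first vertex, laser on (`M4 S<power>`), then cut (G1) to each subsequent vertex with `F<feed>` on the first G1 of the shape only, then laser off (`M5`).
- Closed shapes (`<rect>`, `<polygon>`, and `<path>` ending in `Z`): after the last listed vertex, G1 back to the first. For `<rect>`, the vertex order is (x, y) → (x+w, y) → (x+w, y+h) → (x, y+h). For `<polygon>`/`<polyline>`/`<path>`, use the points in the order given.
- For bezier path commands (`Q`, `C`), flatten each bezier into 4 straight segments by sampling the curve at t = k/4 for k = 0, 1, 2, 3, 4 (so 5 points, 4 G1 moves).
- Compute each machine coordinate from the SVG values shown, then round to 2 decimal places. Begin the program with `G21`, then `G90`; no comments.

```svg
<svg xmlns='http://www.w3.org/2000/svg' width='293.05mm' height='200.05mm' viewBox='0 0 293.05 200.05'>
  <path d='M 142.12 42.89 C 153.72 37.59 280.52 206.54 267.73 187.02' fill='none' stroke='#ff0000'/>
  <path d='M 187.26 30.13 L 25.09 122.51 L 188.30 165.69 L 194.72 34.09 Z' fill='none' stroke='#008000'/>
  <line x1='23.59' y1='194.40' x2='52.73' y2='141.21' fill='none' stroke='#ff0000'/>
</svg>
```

G21
G90
G0 X142.12 Y157.16
M4 S350
G1 X168.44 Y134.13 F3082
G1 X214.07 Y79.76
G1 X255.13 Y28.06
G1 X267.73 Y13.03
M5
G0 X187.26 Y169.92
M4 S749
G1 X25.09 Y77.54 F1253
G1 X188.30 Y34.36
G1 X194.72 Y165.96
G1 X187.26 Y169.92
M5
G0 X23.59 Y5.65
M4 S350
G1 X52.73 Y58.84 F3082
M5

1 u = 1 mm; y_m = 200.05 − y.

[1] `<path>` cubic bezier, #ff0000→engrave S350 F3082: (142.12,157.16) → (168.44,134.13) → (214.07,79.76) → (255.13,28.06) → (267.73,13.03)

[2] `<path>` closed polygon, #008000→cut S749 F1253: (187.26,169.92) → (25.09,77.54) → (188.30,34.36) → (194.72,165.96) → (187.26,169.92) (closed)

[3] `<line>` line segment, #ff0000→engrave S350 F3082: (23.59,5.65) → (52.73,58.84)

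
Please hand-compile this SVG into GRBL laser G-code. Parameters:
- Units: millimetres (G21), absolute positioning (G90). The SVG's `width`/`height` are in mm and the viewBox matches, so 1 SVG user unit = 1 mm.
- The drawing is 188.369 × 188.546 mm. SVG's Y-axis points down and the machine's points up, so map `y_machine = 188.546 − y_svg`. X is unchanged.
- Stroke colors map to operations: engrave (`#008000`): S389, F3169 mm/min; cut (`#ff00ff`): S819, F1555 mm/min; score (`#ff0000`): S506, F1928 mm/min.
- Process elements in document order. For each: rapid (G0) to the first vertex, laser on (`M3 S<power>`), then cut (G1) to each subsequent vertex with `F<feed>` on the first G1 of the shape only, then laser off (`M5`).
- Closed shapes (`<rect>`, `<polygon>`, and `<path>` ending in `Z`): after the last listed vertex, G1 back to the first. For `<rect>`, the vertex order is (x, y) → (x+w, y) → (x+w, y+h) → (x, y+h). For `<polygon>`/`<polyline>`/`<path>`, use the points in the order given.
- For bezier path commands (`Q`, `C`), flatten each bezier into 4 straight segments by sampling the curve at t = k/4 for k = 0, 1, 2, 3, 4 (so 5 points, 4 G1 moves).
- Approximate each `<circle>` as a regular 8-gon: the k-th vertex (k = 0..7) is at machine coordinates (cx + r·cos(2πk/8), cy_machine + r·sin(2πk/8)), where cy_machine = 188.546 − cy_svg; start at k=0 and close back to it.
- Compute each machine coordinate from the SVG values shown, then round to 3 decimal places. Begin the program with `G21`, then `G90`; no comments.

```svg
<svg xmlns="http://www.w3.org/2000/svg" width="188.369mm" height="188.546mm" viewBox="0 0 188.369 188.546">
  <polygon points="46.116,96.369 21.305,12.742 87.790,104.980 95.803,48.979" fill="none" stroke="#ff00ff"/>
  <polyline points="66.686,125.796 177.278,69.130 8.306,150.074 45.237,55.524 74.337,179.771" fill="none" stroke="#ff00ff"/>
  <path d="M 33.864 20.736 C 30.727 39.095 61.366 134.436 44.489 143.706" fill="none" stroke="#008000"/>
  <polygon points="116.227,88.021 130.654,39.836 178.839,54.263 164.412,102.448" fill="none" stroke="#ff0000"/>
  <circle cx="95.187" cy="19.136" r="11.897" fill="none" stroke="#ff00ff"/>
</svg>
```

viewBox `0 0 188.369 188.546` with mm width/height → 1 unit = 1 mm. Flip: y_m = 188.546 − y_svg.

**Shape 1** — `<polygon>` closed polygon, stroke `#ff00ff` → cut (S819, F1555). Machine vertices: (46.116,92.177) → (21.305,175.804) → (87.790,83.566) → (95.803,139.567) → (46.116,92.177). Closed: final G1 returns to the first vertex.

**Shape 2** — `<polyline>` open polyline, stroke `#ff00ff` → cut (S819, F1555). Machine vertices: (66.686,62.750) → (177.278,119.416) → (8.306,38.472) → (45.237,133.022) → (74.337,8.775). Open path.

**Shape 3** — `<path>` cubic bezier, stroke `#008000` → engrave (S389, F3169). Control points (SVG): P0=(33.864,20.736), P1=(30.727,39.095), P2=(61.366,134.436), P3=(44.489,143.706); sampled at t=k/4. Machine vertices: (33.864,167.810) → (36.574,142.154) → (44.329,102.917) → (49.508,65.383) → (44.489,44.840). Open path.

**Shape 4** — `<polygon>` regular polygon, stroke `#ff0000` → score (S506, F1928). Machine vertices: (116.227,100.525) → (130.654,148.710) → (178.839,134.283) → (164.412,86.098) → (116.227,100.525). Closed: final G1 returns to the first vertex.

**Shape 5** — `<circle>` circle, stroke `#ff00ff` → cut (S819, F1555). Machine vertices: (107.084,169.410) → (103.599,177.822) → (95.187,181.307) → (86.775,177.822) → (83.290,169.410) → (86.775,160.998) → (95.187,157.513) → (103.599,160.998) → (107.084,169.410). Closed: final G1 returns to the first vertex.

G21
G90
G0 X46.116 Y92.177
M3 S819
G1 X21.305 Y175.804 F1555
G1 X87.790 Y83.566
G1 X95.803 Y139.567
G1 X46.116 Y92.177
M5
G0 X66.686 Y62.750
M3 S819
G1 X177.278 Y119.416 F1555
G1 X8.306 Y38.472
G1 X45.237 Y133.022
G1 X74.337 Y8.775
M5
G0 X33.864 Y167.810
M3 S389
G1 X36.574 Y142.154 F3169
G1 X44.329 Y102.917
G1 X49.508 Y65.383
G1 X44.489 Y44.840
M5
G0 X116.227 Y100.525
M3 S506
G1 X130.654 Y148.710 F1928
G1 X178.839 Y134.283
G1 X164.412 Y86.098
G1 X116.227 Y100.525
M5
G0 X107.084 Y169.410
M3 S819
G1 X103.599 Y177.822 F1555
G1 X95.187 Y181.307
G1 X86.775 Y177.822
G1 X83.290 Y169.410
G1 X86.775 Y160.998
G1 X95.187 Y157.513
G1 X103.599 Y160.998
G1 X107.084 Y169.410
M5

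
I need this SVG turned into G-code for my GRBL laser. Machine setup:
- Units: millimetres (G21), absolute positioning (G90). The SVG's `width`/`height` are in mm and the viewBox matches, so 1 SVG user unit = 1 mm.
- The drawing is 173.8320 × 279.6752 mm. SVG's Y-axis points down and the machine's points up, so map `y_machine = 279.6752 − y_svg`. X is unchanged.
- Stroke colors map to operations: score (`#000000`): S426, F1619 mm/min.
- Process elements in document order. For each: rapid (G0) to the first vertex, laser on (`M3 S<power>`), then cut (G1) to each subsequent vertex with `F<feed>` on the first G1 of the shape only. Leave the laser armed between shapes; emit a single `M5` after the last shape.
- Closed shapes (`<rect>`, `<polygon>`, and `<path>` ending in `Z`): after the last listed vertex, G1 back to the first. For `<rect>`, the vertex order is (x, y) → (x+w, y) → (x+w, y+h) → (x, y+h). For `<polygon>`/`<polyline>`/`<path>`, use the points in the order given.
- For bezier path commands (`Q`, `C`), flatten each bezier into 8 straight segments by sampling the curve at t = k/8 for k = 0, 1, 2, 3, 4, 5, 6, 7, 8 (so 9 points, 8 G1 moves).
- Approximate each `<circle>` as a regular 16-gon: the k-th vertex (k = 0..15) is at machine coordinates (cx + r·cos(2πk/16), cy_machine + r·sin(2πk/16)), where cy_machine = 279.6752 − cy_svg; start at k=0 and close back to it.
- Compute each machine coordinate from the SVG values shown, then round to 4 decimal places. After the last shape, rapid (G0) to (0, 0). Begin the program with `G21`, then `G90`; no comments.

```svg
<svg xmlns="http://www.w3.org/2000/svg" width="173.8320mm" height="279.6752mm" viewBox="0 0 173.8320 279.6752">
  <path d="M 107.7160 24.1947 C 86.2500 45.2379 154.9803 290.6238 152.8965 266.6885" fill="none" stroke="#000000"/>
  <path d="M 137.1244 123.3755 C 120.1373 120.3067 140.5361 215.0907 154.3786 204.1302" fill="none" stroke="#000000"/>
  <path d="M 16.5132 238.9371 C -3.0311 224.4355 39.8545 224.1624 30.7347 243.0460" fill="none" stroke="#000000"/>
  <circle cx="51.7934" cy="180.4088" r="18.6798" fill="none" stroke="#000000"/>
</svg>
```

G21
G90
G0 X107.7160 Y255.4805
M3 S426
G1 X103.5797 Y238.0374 F1619
G1 X106.0125 Y205.3473
G1 X113.1275 Y163.1954
G1 X123.0379 Y117.3667
G1 X133.8569 Y73.6463
G1 X143.6975 Y37.8195
G1 X150.6730 Y15.6712
G1 X152.8965 Y12.9867
G0 X137.1244 Y156.2997
M3 S426
G1 X132.4209 Y153.2613 F1619
G1 X130.7073 Y143.4351
G1 X131.4688 Y129.2070
G1 X134.1904 Y112.9630
G1 X138.3571 Y97.0888
G1 X143.4540 Y83.9705
G1 X148.9662 Y75.9939
G1 X154.3786 Y75.5450
G0 X16.5132 Y40.7381
M3 S426
G1 X11.8870 Y45.4996 F1619
G1 X11.7725 Y48.8695
G1 X14.8288 Y50.7899
G1 X19.7148 Y51.2031
G1 X25.0894 Y50.0514
G1 X29.6116 Y47.2770
G1 X31.9404 Y42.8222
G1 X30.7347 Y36.6292
G0 X70.4732 Y99.2664
M3 S426
G1 X69.0513 Y106.4148 F1619
G1 X65.0020 Y112.4750
G1 X58.9418 Y116.5243
G1 X51.7934 Y117.9462
G1 X44.6450 Y116.5243
G1 X38.5848 Y112.4750
G1 X34.5355 Y106.4148
G1 X33.1136 Y99.2664
G1 X34.5355 Y92.1180
G1 X38.5848 Y86.0578
G1 X44.6450 Y82.0085
G1 X51.7934 Y80.5866
G1 X58.9418 Y82.0085
G1 X65.0020 Y86.0578
G1 X69.0513 Y92.1180
G1 X70.4732 Y99.2664
M5
G0 X0.0000 Y0.0000

viewBox `0 0 173.8320 279.6752` with mm width/height → 1 unit = 1 mm. Flip: y_m = 279.6752 − y_svg.

**Shape 1** — `<path>` cubic bezier, stroke `#000000` → score (S426, F1619). Control points (SVG): P0=(107.7160,24.1947), P1=(86.2500,45.2379), P2=(154.9803,290.6238), P3=(152.8965,266.6885); sampled at t=k/8. Machine vertices: (107.7160,255.4805) → (103.5797,238.0374) → (106.0125,205.3473) → (113.1275,163.1954) → (123.0379,117.3667) → (133.8569,73.6463) → (143.6975,37.8195) → (150.6730,15.6712) → (152.8965,12.9867). Open path.

**Shape 2** — `<path>` cubic bezier, stroke `#000000` → score (S426, F1619). Control points (SVG): P0=(137.1244,123.3755), P1=(120.1373,120.3067), P2=(140.5361,215.0907), P3=(154.3786,204.1302); sampled at t=k/8. Machine vertices: (137.1244,156.2997) → (132.4209,153.2613) → (130.7073,143.4351) → (131.4688,129.2070) → (134.1904,112.9630) → (138.3571,97.0888) → (143.4540,83.9705) → (148.9662,75.9939) → (154.3786,75.5450). Open path.

**Shape 3** — `<path>` cubic bezier, stroke `#000000` → score (S426, F1619). Control points (SVG): P0=(16.5132,238.9371), P1=(-3.0311,224.4355), P2=(39.8545,224.1624), P3=(30.7347,243.0460); sampled at t=k/8. Machine vertices: (16.5132,40.7381) → (11.8870,45.4996) → (11.7725,48.8695) → (14.8288,50.7899) → (19.7148,51.2031) → (25.0894,50.0514) → (29.6116,47.2770) → (31.9404,42.8222) → (30.7347,36.6292). Open path.

**Shape 4** — `<circle>` circle, stroke `#000000` → score (S426, F1619). Machine vertices: (70.4732,99.2664) → (69.0513,106.4148) → (65.0020,112.4750) → (58.9418,116.5243) → (51.7934,117.9462) → (44.6450,116.5243) → (38.5848,112.4750) → (34.5355,106.4148) → (33.1136,99.2664) → (34.5355,92.1180) → (38.5848,86.0578) → (44.6450,82.0085) → (51.7934,80.5866) → (58.9418,82.0085) → (65.0020,86.0578) → (69.0513,92.1180) → (70.4732,99.2664). Closed: final G1 returns to the first vertex.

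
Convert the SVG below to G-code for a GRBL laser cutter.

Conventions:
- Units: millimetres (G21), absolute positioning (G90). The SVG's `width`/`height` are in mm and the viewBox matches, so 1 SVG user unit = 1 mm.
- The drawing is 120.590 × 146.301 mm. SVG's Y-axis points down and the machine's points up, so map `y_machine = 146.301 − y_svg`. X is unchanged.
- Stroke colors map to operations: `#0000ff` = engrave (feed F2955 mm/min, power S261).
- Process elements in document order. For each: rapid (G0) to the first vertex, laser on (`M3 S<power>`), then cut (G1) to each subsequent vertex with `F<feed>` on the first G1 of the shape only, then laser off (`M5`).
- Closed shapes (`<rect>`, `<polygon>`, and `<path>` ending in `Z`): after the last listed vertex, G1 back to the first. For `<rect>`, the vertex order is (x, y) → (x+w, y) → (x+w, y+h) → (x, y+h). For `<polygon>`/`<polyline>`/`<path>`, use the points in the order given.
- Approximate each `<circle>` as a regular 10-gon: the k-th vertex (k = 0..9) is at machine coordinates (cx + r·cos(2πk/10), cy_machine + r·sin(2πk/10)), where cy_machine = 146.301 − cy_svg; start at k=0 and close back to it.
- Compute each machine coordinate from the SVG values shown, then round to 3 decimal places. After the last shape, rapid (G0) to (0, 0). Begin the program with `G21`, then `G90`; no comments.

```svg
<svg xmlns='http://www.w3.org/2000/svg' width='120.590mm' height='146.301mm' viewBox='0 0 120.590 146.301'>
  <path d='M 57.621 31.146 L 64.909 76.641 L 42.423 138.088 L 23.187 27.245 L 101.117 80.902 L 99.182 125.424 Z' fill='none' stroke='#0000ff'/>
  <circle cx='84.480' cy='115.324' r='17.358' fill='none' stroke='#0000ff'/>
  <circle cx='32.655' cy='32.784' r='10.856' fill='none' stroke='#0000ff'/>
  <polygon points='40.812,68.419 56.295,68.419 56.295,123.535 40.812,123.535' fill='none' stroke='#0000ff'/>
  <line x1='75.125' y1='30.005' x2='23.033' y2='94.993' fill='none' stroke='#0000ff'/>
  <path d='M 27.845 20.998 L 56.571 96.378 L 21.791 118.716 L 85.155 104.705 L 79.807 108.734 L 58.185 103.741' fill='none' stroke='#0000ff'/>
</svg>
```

G21
G90
G0 X57.621 Y115.155
M3 S261
G1 X64.909 Y69.660 F2955
G1 X42.423 Y8.213
G1 X23.187 Y119.056
G1 X101.117 Y65.399
G1 X99.182 Y20.877
G1 X57.621 Y115.155
M5
G0 X101.838 Y30.977
M3 S261
G1 X98.523 Y41.180 F2955
G1 X89.844 Y47.485
G1 X79.116 Y47.485
G1 X70.437 Y41.180
G1 X67.122 Y30.977
G1 X70.437 Y20.774
G1 X79.116 Y14.469
G1 X89.844 Y14.469
G1 X98.523 Y20.774
G1 X101.838 Y30.977
M5
G0 X43.511 Y113.517
M3 S261
G1 X41.438 Y119.898 F2955
G1 X36.010 Y123.842
G1 X29.300 Y123.842
G1 X23.872 Y119.898
G1 X21.799 Y113.517
G1 X23.872 Y107.136
G1 X29.300 Y103.192
G1 X36.010 Y103.192
G1 X41.438 Y107.136
G1 X43.511 Y113.517
M5
G0 X40.812 Y77.882
M3 S261
G1 X56.295 Y77.882 F2955
G1 X56.295 Y22.766
G1 X40.812 Y22.766
G1 X40.812 Y77.882
M5
G0 X75.125 Y116.296
M3 S261
G1 X23.033 Y51.308 F2955
M5
G0 X27.845 Y125.303
M3 S261
G1 X56.571 Y49.923 F2955
G1 X21.791 Y27.585
G1 X85.155 Y41.596
G1 X79.807 Y37.567
G1 X58.185 Y42.560
M5
G0 X0.000 Y0.000

Since the viewBox matches the mm dimensions, user units are millimetres directly. The only transform is the Y-flip y_m = 146.301 − y_svg.

Shape 1 is a closed polygon drawn with `<path>`. Its stroke #0000ff means engrave at S261, F2955. After flipping Y the toolpath is (57.621,115.155) → (64.909,69.660) → (42.423,8.213) → (23.187,119.056) → (101.117,65.399) → (99.182,20.877) → (57.621,115.155), returning to the start.

Shape 2 is a circle drawn with `<circle>`. Its stroke #0000ff means engrave at S261, F2955. After flipping Y the toolpath is (101.838,30.977) → (98.523,41.180) → (89.844,47.485) → (79.116,47.485) → (70.437,41.180) → (67.122,30.977) → (70.437,20.774) → (79.116,14.469) → (89.844,14.469) → (98.523,20.774) → (101.838,30.977), returning to the start.

Shape 3 is a circle drawn with `<circle>`. Its stroke #0000ff means engrave at S261, F2955. After flipping Y the toolpath is (43.511,113.517) → (41.438,119.898) → (36.010,123.842) → (29.300,123.842) → (23.872,119.898) → (21.799,113.517) → (23.872,107.136) → (29.300,103.192) → (36.010,103.192) → (41.438,107.136) → (43.511,113.517), returning to the start.

Shape 4 is a rectangle drawn with `<polygon>`. Its stroke #0000ff means engrave at S261, F2955. After flipping Y the toolpath is (40.812,77.882) → (56.295,77.882) → (56.295,22.766) → (40.812,22.766) → (40.812,77.882), returning to the start.

Shape 5 is a line segment drawn with `<line>`. Its stroke #0000ff means engrave at S261, F2955. After flipping Y the toolpath is (75.125,116.296) → (23.033,51.308).

Shape 6 is a open polyline drawn with `<path>`. Its stroke #0000ff means engrave at S261, F2955. After flipping Y the toolpath is (27.845,125.303) → (56.571,49.923) → (21.791,27.585) → (85.155,41.596) → (79.807,37.567) → (58.185,42.560).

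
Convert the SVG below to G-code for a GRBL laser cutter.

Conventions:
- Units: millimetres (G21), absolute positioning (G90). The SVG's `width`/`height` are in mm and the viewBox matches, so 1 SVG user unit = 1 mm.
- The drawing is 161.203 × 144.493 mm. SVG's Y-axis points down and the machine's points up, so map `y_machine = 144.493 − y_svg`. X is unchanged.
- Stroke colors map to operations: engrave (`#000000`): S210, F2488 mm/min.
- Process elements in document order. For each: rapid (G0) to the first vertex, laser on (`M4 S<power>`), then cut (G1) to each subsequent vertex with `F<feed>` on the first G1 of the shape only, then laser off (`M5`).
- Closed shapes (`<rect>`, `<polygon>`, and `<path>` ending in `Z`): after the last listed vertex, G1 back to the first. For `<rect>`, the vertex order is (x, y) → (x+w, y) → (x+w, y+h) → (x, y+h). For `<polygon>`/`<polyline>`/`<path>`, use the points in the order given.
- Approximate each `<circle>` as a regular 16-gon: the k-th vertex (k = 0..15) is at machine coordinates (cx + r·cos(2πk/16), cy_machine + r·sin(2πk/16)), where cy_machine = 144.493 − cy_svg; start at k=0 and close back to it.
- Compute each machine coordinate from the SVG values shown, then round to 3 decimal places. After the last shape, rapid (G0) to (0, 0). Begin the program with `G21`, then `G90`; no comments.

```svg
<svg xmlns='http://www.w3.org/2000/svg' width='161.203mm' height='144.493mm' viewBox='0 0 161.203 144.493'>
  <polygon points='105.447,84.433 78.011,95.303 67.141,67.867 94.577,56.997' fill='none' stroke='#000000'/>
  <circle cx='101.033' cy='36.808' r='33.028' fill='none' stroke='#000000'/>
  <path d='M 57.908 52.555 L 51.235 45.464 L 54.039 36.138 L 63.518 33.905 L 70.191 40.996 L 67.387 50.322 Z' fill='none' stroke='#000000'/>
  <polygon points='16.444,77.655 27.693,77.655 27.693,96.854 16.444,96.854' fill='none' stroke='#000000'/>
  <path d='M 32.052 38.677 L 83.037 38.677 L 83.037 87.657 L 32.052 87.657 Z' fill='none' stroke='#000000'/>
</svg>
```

G21
G90
G0 X105.447 Y60.060
M4 S210
G1 X78.011 Y49.190 F2488
G1 X67.141 Y76.626
G1 X94.577 Y87.496
G1 X105.447 Y60.060
M5
G0 X134.061 Y107.685
M4 S210
G1 X131.547 Y120.324 F2488
G1 X124.387 Y131.039
G1 X113.672 Y138.199
G1 X101.033 Y140.713
G1 X88.394 Y138.199
G1 X77.679 Y131.039
G1 X70.519 Y120.324
G1 X68.005 Y107.685
G1 X70.519 Y95.046
G1 X77.679 Y84.331
G1 X88.394 Y77.171
G1 X101.033 Y74.657
G1 X113.672 Y77.171
G1 X124.387 Y84.331
G1 X131.547 Y95.046
G1 X134.061 Y107.685
M5
G0 X57.908 Y91.938
M4 S210
G1 X51.235 Y99.029 F2488
G1 X54.039 Y108.355
G1 X63.518 Y110.588
G1 X70.191 Y103.497
G1 X67.387 Y94.171
G1 X57.908 Y91.938
M5
G0 X16.444 Y66.838
M4 S210
G1 X27.693 Y66.838 F2488
G1 X27.693 Y47.639
G1 X16.444 Y47.639
G1 X16.444 Y66.838
M5
G0 X32.052 Y105.816
M4 S210
G1 X83.037 Y105.816 F2488
G1 X83.037 Y56.836
G1 X32.052 Y56.836
G1 X32.052 Y105.816
M5
G0 X0.000 Y0.000

1 u = 1 mm; y_m = 144.493 − y.

[1] `<polygon>` regular polygon, #000000→engrave S210 F2488: (105.447,60.060) → (78.011,49.190) → (67.141,76.626) → (94.577,87.496) → (105.447,60.060) (closed)

[2] `<circle>` circle, #000000→engrave S210 F2488: (134.061,107.685) → (131.547,120.324) → (124.387,131.039) → (113.672,138.199) → (101.033,140.713) → (88.394,138.199) → (77.679,131.039) → (70.519,120.324) → (68.005,107.685) → (70.519,95.046) → (77.679,84.331) → (88.394,77.171) → (101.033,74.657) → (113.672,77.171) → (124.387,84.331) → (131.547,95.046) → (134.061,107.685) (closed)

[3] `<path>` regular polygon, #000000→engrave S210 F2488: (57.908,91.938) → (51.235,99.029) → (54.039,108.355) → (63.518,110.588) → (70.191,103.497) → (67.387,94.171) → (57.908,91.938) (closed)

[4] `<polygon>` rectangle, #000000→engrave S210 F2488: (16.444,66.838) → (27.693,66.838) → (27.693,47.639) → (16.444,47.639) → (16.444,66.838) (closed)

[5] `<path>` rectangle, #000000→engrave S210 F2488: (32.052,105.816) → (83.037,105.816) → (83.037,56.836) → (32.052,56.836) → (32.052,105.816) (closed)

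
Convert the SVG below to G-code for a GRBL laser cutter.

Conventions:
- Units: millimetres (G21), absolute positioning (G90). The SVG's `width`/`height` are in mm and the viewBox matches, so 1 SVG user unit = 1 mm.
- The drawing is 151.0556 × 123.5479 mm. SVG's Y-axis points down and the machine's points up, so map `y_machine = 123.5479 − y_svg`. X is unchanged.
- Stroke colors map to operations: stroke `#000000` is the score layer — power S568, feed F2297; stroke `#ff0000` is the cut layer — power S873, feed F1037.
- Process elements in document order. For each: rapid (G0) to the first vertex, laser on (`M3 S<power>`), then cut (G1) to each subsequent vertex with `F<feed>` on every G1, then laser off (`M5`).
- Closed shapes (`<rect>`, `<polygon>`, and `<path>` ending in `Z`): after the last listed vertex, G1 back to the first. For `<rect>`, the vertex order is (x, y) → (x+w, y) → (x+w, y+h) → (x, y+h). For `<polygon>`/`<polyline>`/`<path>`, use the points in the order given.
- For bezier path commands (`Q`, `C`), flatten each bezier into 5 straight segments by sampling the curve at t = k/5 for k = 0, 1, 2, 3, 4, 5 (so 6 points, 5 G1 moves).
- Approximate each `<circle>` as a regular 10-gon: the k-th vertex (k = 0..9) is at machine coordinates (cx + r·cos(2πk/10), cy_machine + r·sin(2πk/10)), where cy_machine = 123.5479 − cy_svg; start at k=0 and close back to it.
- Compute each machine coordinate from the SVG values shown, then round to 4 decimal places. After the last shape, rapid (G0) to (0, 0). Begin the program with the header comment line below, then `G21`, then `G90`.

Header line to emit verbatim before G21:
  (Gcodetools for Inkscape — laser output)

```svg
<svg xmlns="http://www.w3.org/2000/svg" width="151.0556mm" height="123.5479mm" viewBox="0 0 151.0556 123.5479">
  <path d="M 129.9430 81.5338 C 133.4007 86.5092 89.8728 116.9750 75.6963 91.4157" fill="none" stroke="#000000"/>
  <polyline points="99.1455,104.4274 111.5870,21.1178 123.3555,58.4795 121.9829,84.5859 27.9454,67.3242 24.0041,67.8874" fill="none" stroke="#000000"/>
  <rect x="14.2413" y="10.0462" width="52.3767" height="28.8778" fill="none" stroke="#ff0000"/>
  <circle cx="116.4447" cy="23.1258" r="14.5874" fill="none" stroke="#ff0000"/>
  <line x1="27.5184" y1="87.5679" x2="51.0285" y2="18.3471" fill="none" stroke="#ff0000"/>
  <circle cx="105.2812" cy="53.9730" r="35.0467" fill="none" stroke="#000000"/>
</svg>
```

viewBox `0 0 151.0556 123.5479` with mm width/height → 1 unit = 1 mm. Flip: y_m = 123.5479 − y_svg.

**Shape 1** — `<path>` cubic bezier, stroke `#000000` → score (S568, F2297). Control points (SVG): P0=(129.9430,81.5338), P1=(133.4007,86.5092), P2=(89.8728,116.9750), P3=(75.6963,91.4157); sampled at t=k/5. Machine vertices: (129.9430,42.0141) → (126.9900,36.6221) → (116.4247,29.0252) → (101.9112,23.1361) → (87.1137,22.8675) → (75.6963,32.1322). Open path.

**Shape 2** — `<polyline>` open polyline, stroke `#000000` → score (S568, F2297). Machine vertices: (99.1455,19.1205) → (111.5870,102.4301) → (123.3555,65.0684) → (121.9829,38.9620) → (27.9454,56.2237) → (24.0041,55.6605). Open path.

**Shape 3** — `<rect>` rectangle, stroke `#ff0000` → cut (S873, F1037). Machine vertices: (14.2413,113.5017) → (66.6180,113.5017) → (66.6180,84.6239) → (14.2413,84.6239) → (14.2413,113.5017). Closed: final G1 returns to the first vertex.

**Shape 4** — `<circle>` circle, stroke `#ff0000` → cut (S873, F1037). Machine vertices: (131.0321,100.4221) → (128.2462,108.9964) → (120.9525,114.2955) → (111.9369,114.2955) → (104.6432,108.9964) → (101.8573,100.4221) → (104.6432,91.8478) → (111.9369,86.5487) → (120.9525,86.5487) → (128.2462,91.8478) → (131.0321,100.4221). Closed: final G1 returns to the first vertex.

**Shape 5** — `<line>` line segment, stroke `#ff0000` → cut (S873, F1037). Machine vertices: (27.5184,35.9800) → (51.0285,105.2008). Open path.

**Shape 6** — `<circle>` circle, stroke `#000000` → score (S568, F2297). Machine vertices: (140.3279,69.5749) → (133.6346,90.1748) → (116.1112,102.9063) → (94.4512,102.9063) → (76.9278,90.1748) → (70.2345,69.5749) → (76.9278,48.9750) → (94.4512,36.2435) → (116.1112,36.2435) → (133.6346,48.9750) → (140.3279,69.5749). Closed: final G1 returns to the first vertex.

(Gcodetools for Inkscape — laser output)
G21
G90
G0 X129.9430 Y42.0141
M3 S568
G1 X126.9900 Y36.6221 F2297
G1 X116.4247 Y29.0252 F2297
G1 X101.9112 Y23.1361 F2297
G1 X87.1137 Y22.8675 F2297
G1 X75.6963 Y32.1322 F2297
M5
G0 X99.1455 Y19.1205
M3 S568
G1 X111.5870 Y102.4301 F2297
G1 X123.3555 Y65.0684 F2297
G1 X121.9829 Y38.9620 F2297
G1 X27.9454 Y56.2237 F2297
G1 X24.0041 Y55.6605 F2297
M5
G0 X14.2413 Y113.5017
M3 S873
G1 X66.6180 Y113.5017 F1037
G1 X66.6180 Y84.6239 F1037
G1 X14.2413 Y84.6239 F1037
G1 X14.2413 Y113.5017 F1037
M5
G0 X131.0321 Y100.4221
M3 S873
G1 X128.2462 Y108.9964 F1037
G1 X120.9525 Y114.2955 F1037
G1 X111.9369 Y114.2955 F1037
G1 X104.6432 Y108.9964 F1037
G1 X101.8573 Y100.4221 F1037
G1 X104.6432 Y91.8478 F1037
G1 X111.9369 Y86.5487 F1037
G1 X120.9525 Y86.5487 F1037
G1 X128.2462 Y91.8478 F1037
G1 X131.0321 Y100.4221 F1037
M5
G0 X27.5184 Y35.9800
M3 S873
G1 X51.0285 Y105.2008 F1037
M5
G0 X140.3279 Y69.5749
M3 S568
G1 X133.6346 Y90.1748 F2297
G1 X116.1112 Y102.9063 F2297
G1 X94.4512 Y102.9063 F2297
G1 X76.9278 Y90.1748 F2297
G1 X70.2345 Y69.5749 F2297
G1 X76.9278 Y48.9750 F2297
G1 X94.4512 Y36.2435 F2297
G1 X116.1112 Y36.2435 F2297
G1 X133.6346 Y48.9750 F2297
G1 X140.3279 Y69.5749 F2297
M5
G0 X0.0000 Y0.0000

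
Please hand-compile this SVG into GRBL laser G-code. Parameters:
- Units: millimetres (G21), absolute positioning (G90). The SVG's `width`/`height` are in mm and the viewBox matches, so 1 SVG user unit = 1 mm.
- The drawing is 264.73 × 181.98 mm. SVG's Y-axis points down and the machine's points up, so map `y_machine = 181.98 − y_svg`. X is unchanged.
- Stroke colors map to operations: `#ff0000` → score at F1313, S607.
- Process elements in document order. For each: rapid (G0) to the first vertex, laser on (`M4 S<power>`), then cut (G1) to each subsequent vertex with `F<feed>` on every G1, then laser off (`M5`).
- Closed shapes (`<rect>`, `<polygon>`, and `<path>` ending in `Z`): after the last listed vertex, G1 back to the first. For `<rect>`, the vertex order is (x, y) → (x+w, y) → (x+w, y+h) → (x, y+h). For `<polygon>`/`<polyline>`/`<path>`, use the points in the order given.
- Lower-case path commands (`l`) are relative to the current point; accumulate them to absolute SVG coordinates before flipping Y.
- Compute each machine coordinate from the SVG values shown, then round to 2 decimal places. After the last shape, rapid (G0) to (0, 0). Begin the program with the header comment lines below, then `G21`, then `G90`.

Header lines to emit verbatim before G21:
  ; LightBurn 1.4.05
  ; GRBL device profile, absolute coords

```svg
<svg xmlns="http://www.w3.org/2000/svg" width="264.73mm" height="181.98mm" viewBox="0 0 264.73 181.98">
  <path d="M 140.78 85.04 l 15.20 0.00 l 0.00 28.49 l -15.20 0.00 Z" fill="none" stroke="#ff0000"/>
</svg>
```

viewBox `0 0 264.73 181.98` with mm width/height → 1 unit = 1 mm. Flip: y_m = 181.98 − y_svg.

**Shape 1** — `<path>` rectangle, stroke `#ff0000` → score (S607, F1313). Machine vertices: (140.78,96.94) → (155.98,96.94) → (155.98,68.45) → (140.78,68.45) → (140.78,96.94). Closed: final G1 returns to the first vertex.

; LightBurn 1.4.05
; GRBL device profile, absolute coords
G21
G90
G0 X140.78 Y96.94
M4 S607
G1 X155.98 Y96.94 F1313
G1 X155.98 Y68.45 F1313
G1 X140.78 Y68.45 F1313
G1 X140.78 Y96.94 F1313
M5
G0 X0.00 Y0.00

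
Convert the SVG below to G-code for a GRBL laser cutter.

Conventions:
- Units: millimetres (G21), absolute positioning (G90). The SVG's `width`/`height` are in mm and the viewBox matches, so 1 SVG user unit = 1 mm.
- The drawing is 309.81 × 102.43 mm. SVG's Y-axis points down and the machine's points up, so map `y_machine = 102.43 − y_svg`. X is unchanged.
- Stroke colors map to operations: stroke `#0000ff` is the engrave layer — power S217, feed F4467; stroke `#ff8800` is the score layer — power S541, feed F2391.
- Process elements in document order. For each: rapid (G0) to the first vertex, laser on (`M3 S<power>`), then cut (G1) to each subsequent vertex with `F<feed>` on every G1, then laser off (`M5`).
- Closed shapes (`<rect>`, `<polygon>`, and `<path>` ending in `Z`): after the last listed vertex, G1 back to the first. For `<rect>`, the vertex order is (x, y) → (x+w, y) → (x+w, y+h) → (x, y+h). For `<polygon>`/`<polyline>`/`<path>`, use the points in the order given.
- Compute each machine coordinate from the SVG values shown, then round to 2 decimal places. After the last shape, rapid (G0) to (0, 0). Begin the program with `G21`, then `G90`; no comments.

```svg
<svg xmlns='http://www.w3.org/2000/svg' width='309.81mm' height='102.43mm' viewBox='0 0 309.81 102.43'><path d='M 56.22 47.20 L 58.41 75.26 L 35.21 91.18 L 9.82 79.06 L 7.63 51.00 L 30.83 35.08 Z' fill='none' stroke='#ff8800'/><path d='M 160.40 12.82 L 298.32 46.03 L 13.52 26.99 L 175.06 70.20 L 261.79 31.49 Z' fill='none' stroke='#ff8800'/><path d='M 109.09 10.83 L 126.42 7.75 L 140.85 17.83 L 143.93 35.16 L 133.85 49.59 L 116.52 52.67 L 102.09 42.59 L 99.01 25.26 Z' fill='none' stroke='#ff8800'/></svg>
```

viewBox `0 0 309.81 102.43` with mm width/height → 1 unit = 1 mm. Flip: y_m = 102.43 − y_svg.

**Shape 1** — `<path>` regular polygon, stroke `#ff8800` → score (S541, F2391). Machine vertices: (56.22,55.23) → (58.41,27.17) → (35.21,11.25) → (9.82,23.37) → (7.63,51.43) → (30.83,67.35) → (56.22,55.23). Closed: final G1 returns to the first vertex.

**Shape 2** — `<path>` closed polygon, stroke `#ff8800` → score (S541, F2391). Machine vertices: (160.40,89.61) → (298.32,56.40) → (13.52,75.44) → (175.06,32.23) → (261.79,70.94) → (160.40,89.61). Closed: final G1 returns to the first vertex.

**Shape 3** — `<path>` regular polygon, stroke `#ff8800` → score (S541, F2391). Machine vertices: (109.09,91.60) → (126.42,94.68) → (140.85,84.60) → (143.93,67.27) → (133.85,52.84) → (116.52,49.76) → (102.09,59.84) → (99.01,77.17) → (109.09,91.60). Closed: final G1 returns to the first vertex.

G21
G90
G0 X56.22 Y55.23
M3 S541
G1 X58.41 Y27.17 F2391
G1 X35.21 Y11.25 F2391
G1 X9.82 Y23.37 F2391
G1 X7.63 Y51.43 F2391
G1 X30.83 Y67.35 F2391
G1 X56.22 Y55.23 F2391
M5
G0 X160.40 Y89.61
M3 S541
G1 X298.32 Y56.40 F2391
G1 X13.52 Y75.44 F2391
G1 X175.06 Y32.23 F2391
G1 X261.79 Y70.94 F2391
G1 X160.40 Y89.61 F2391
M5
G0 X109.09 Y91.60
M3 S541
G1 X126.42 Y94.68 F2391
G1 X140.85 Y84.60 F2391
G1 X143.93 Y67.27 F2391
G1 X133.85 Y52.84 F2391
G1 X116.52 Y49.76 F2391
G1 X102.09 Y59.84 F2391
G1 X99.01 Y77.17 F2391
G1 X109.09 Y91.60 F2391
M5
G0 X0.00 Y0.00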